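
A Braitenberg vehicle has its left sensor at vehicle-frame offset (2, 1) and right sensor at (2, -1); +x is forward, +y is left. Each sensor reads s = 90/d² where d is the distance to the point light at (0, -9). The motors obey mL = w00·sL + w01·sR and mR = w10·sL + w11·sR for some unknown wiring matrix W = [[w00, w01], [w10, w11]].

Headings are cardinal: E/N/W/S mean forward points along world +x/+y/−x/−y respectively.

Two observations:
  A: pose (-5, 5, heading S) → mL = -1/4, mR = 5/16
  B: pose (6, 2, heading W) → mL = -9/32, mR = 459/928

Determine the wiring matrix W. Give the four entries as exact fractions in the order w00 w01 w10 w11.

obs A: pose=(-5,5,S) → sL=9/16, sR=1/2, mL=-1/4, mR=5/16
obs B: pose=(6,2,W) → sL=45/58, sR=9/16, mL=-9/32, mR=459/928
sensor matrix S = [[9/16, 1/2], [45/58, 9/16]]; det S = -531/7424
solve [mL_A; mL_B] = S·[w00; w01] and [mR_A; mR_B] = S·[w10; w11]:
  w00 = 0, w01 = -1/2, w10 = 1, w11 = -1/2

0 -1/2 1 -1/2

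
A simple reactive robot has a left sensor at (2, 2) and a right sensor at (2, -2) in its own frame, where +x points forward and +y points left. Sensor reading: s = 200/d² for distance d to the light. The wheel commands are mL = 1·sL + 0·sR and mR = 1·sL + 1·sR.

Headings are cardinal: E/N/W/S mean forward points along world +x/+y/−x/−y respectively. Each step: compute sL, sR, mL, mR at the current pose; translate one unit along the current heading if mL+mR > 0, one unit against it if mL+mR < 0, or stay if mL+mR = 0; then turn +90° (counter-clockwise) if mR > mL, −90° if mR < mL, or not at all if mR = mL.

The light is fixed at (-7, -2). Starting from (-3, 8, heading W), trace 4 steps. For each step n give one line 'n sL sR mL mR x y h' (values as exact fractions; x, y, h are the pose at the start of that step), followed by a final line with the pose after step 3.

n=0: pose=(-3,8,W); sL=50/17, sR=50/37; mL=50/17, mR=2700/629; mL+mR=4550/629 → advance +1; mR−mL=50/37 → turn +1·90°
n=1: pose=(-4,8,S); sL=200/89, sR=40/13; mL=200/89, mR=6160/1157; mL+mR=8760/1157 → advance +1; mR−mL=40/13 → turn +1·90°
n=2: pose=(-4,7,E); sL=100/73, sR=100/37; mL=100/73, mR=11000/2701; mL+mR=14700/2701 → advance +1; mR−mL=100/37 → turn +1·90°
n=3: pose=(-3,7,N); sL=8/5, sR=200/157; mL=8/5, mR=2256/785; mL+mR=3512/785 → advance +1; mR−mL=200/157 → turn +1·90°

0 50/17 50/37 50/17 2700/629 -3 8 W
1 200/89 40/13 200/89 6160/1157 -4 8 S
2 100/73 100/37 100/73 11000/2701 -4 7 E
3 8/5 200/157 8/5 2256/785 -3 7 N
final -3 8 W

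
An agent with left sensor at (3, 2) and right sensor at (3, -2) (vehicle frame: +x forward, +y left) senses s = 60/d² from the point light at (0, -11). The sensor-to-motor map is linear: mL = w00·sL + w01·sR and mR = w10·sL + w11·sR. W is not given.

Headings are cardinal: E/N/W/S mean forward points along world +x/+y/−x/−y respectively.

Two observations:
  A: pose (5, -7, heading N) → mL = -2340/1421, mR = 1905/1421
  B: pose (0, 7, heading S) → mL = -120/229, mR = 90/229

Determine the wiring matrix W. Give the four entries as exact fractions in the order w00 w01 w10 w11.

-1 -1 1 1/2

obs A: pose=(5,-7,N) → sL=30/29, sR=30/49, mL=-2340/1421, mR=1905/1421
obs B: pose=(0,7,S) → sL=60/229, sR=60/229, mL=-120/229, mR=90/229
sensor matrix S = [[30/29, 30/49], [60/229, 60/229]]; det S = 36000/325409
solve [mL_A; mL_B] = S·[w00; w01] and [mR_A; mR_B] = S·[w10; w11]:
  w00 = -1, w01 = -1, w10 = 1, w11 = 1/2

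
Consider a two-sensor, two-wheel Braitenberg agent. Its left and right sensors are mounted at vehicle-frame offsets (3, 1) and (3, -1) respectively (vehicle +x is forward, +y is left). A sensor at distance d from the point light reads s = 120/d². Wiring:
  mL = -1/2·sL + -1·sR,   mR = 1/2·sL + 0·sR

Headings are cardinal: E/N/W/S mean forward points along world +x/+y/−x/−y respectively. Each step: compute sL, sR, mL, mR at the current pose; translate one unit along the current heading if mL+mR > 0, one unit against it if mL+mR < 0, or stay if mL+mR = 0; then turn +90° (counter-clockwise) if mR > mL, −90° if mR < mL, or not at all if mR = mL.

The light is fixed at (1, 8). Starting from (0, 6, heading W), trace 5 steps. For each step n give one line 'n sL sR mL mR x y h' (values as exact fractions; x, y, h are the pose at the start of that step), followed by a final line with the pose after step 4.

0 24/5 120/17 -804/85 12/5 0 6 W
1 60/13 60/13 -90/13 30/13 1 6 S
2 40/3 120/13 -620/39 20/3 1 7 E
3 15 30 -75/2 15/2 0 7 N
4 24/5 120/17 -804/85 12/5 0 6 W
final 1 6 S

n=0: pose=(0,6,W); sL=24/5, sR=120/17; mL=-804/85, mR=12/5; mL+mR=-120/17 → advance -1; mR−mL=1008/85 → turn +1·90°
n=1: pose=(1,6,S); sL=60/13, sR=60/13; mL=-90/13, mR=30/13; mL+mR=-60/13 → advance -1; mR−mL=120/13 → turn +1·90°
n=2: pose=(1,7,E); sL=40/3, sR=120/13; mL=-620/39, mR=20/3; mL+mR=-120/13 → advance -1; mR−mL=880/39 → turn +1·90°
n=3: pose=(0,7,N); sL=15, sR=30; mL=-75/2, mR=15/2; mL+mR=-30 → advance -1; mR−mL=45 → turn +1·90°
n=4: pose=(0,6,W); sL=24/5, sR=120/17; mL=-804/85, mR=12/5; mL+mR=-120/17 → advance -1; mR−mL=1008/85 → turn +1·90°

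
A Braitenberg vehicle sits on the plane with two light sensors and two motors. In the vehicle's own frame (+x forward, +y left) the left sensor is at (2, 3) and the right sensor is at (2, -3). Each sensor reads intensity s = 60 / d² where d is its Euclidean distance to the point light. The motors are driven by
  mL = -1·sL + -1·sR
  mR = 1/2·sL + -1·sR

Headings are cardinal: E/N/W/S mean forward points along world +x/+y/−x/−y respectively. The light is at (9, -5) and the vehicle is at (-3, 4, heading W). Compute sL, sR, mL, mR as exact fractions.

15/58 3/17 -429/986 -93/1972

left sensor world pos  = (-5, 1); dL² = 232
right sensor world pos = (-5, 7); dR² = 340
sL = 60/232 = 15/58
sR = 60/340 = 3/17
mL = -1·sL + -1·sR = -429/986
mR = 1/2·sL + -1·sR = -93/1972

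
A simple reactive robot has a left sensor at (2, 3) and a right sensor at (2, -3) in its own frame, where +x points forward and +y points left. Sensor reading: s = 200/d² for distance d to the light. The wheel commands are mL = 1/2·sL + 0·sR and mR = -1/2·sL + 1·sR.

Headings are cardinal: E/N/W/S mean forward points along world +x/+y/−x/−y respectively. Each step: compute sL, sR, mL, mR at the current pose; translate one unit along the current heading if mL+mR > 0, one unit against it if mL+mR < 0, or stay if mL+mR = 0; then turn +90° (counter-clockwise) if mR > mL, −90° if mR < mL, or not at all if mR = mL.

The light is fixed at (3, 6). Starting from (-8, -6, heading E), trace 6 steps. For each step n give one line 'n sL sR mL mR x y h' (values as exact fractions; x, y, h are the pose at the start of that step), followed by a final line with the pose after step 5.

n=0: pose=(-8,-6,E); sL=100/81, sR=100/153; mL=50/81, mR=50/1377; mL+mR=100/153 → advance +1; mR−mL=-800/1377 → turn -1·90°
n=1: pose=(-7,-6,S); sL=40/49, sR=40/73; mL=20/49, mR=500/3577; mL+mR=40/73 → advance +1; mR−mL=-960/3577 → turn -1·90°
n=2: pose=(-7,-7,W); sL=1/2, sR=50/61; mL=1/4, mR=139/244; mL+mR=50/61 → advance +1; mR−mL=39/122 → turn +1·90°
n=3: pose=(-8,-7,S); sL=200/289, sR=200/421; mL=100/289, mR=15700/121669; mL+mR=200/421 → advance +1; mR−mL=-26400/121669 → turn -1·90°
n=4: pose=(-8,-8,W); sL=100/229, sR=20/29; mL=50/229, mR=3130/6641; mL+mR=20/29 → advance +1; mR−mL=1680/6641 → turn +1·90°
n=5: pose=(-9,-8,S); sL=200/337, sR=200/481; mL=100/337, mR=19300/162097; mL+mR=200/481 → advance +1; mR−mL=-28800/162097 → turn -1·90°

0 100/81 100/153 50/81 50/1377 -8 -6 E
1 40/49 40/73 20/49 500/3577 -7 -6 S
2 1/2 50/61 1/4 139/244 -7 -7 W
3 200/289 200/421 100/289 15700/121669 -8 -7 S
4 100/229 20/29 50/229 3130/6641 -8 -8 W
5 200/337 200/481 100/337 19300/162097 -9 -8 S
final -9 -9 W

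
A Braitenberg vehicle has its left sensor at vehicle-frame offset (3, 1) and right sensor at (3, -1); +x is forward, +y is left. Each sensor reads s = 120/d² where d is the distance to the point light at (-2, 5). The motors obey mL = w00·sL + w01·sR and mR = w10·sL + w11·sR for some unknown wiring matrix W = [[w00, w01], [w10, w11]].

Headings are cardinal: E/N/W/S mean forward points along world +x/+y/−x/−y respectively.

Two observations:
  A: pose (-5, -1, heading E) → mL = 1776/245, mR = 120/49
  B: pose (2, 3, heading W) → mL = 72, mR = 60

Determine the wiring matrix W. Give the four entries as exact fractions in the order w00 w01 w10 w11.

obs A: pose=(-5,-1,E) → sL=24/5, sR=120/49, mL=1776/245, mR=120/49
obs B: pose=(2,3,W) → sL=12, sR=60, mL=72, mR=60
sensor matrix S = [[24/5, 120/49], [12, 60]]; det S = 12672/49
solve [mL_A; mL_B] = S·[w00; w01] and [mR_A; mR_B] = S·[w10; w11]:
  w00 = 1, w01 = 1, w10 = 0, w11 = 1

1 1 0 1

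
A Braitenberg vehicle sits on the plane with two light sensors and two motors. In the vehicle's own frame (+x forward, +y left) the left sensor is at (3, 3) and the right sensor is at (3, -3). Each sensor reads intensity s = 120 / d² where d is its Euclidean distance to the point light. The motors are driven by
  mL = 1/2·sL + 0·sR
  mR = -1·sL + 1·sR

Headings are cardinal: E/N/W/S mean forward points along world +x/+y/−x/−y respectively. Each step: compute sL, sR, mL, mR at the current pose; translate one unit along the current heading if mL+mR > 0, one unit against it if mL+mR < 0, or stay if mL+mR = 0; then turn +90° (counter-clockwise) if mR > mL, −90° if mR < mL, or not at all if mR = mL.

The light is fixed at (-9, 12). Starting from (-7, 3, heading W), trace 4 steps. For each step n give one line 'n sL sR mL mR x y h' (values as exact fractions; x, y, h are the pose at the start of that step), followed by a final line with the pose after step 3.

0 24/29 120/37 12/29 2592/1073 -7 3 W
1 3/4 30/37 3/8 9/148 -8 3 S
2 120/173 120/53 60/173 14400/9169 -8 2 W
3 60/89 60/89 30/89 0 -9 2 S
final -9 1 W

n=0: pose=(-7,3,W); sL=24/29, sR=120/37; mL=12/29, mR=2592/1073; mL+mR=3036/1073 → advance +1; mR−mL=2148/1073 → turn +1·90°
n=1: pose=(-8,3,S); sL=3/4, sR=30/37; mL=3/8, mR=9/148; mL+mR=129/296 → advance +1; mR−mL=-93/296 → turn -1·90°
n=2: pose=(-8,2,W); sL=120/173, sR=120/53; mL=60/173, mR=14400/9169; mL+mR=17580/9169 → advance +1; mR−mL=11220/9169 → turn +1·90°
n=3: pose=(-9,2,S); sL=60/89, sR=60/89; mL=30/89, mR=0; mL+mR=30/89 → advance +1; mR−mL=-30/89 → turn -1·90°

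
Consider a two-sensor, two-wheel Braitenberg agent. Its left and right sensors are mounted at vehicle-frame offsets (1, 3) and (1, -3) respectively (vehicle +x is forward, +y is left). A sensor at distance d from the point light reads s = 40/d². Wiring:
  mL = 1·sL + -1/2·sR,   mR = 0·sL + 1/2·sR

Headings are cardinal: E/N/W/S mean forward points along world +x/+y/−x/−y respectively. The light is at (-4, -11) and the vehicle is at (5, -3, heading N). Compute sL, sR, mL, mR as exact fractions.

left sensor world pos  = (2, -2); dL² = 117
right sensor world pos = (8, -2); dR² = 225
sL = 40/117 = 40/117
sR = 40/225 = 8/45
mL = 1·sL + -1/2·sR = 148/585
mR = 0·sL + 1/2·sR = 4/45

40/117 8/45 148/585 4/45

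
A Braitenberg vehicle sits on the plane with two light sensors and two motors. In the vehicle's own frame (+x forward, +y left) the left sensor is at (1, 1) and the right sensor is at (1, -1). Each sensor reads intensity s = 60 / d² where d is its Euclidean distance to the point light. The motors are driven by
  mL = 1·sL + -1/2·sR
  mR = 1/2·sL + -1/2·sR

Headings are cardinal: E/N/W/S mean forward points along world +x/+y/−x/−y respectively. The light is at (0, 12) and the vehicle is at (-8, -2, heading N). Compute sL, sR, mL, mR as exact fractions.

left sensor world pos  = (-9, -1); dL² = 250
right sensor world pos = (-7, -1); dR² = 218
sL = 60/250 = 6/25
sR = 60/218 = 30/109
mL = 1·sL + -1/2·sR = 279/2725
mR = 1/2·sL + -1/2·sR = -48/2725

6/25 30/109 279/2725 -48/2725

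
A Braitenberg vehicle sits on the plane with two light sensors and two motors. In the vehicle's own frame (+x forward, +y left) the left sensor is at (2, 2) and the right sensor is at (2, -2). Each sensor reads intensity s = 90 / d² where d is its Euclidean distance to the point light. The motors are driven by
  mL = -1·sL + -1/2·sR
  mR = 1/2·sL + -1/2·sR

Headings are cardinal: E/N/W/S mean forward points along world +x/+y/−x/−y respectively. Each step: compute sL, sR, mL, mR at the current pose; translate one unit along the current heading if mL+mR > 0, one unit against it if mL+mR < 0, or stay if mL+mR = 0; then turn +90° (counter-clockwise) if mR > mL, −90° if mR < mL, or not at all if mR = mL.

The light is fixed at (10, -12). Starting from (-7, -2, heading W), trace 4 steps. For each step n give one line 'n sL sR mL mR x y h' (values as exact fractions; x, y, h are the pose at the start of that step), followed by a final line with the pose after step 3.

n=0: pose=(-7,-2,W); sL=18/85, sR=18/101; mL=-2583/8585, mR=144/8585; mL+mR=-2439/8585 → advance -1; mR−mL=27/85 → turn +1·90°
n=1: pose=(-6,-2,S); sL=9/26, sR=45/194; mL=-2331/5044, mR=72/1261; mL+mR=-2043/5044 → advance -1; mR−mL=27/52 → turn +1·90°
n=2: pose=(-6,-1,E); sL=18/73, sR=90/277; mL=-8271/20221, mR=-792/20221; mL+mR=-9063/20221 → advance -1; mR−mL=27/73 → turn +1·90°
n=3: pose=(-7,-1,N); sL=9/53, sR=45/197; mL=-5931/20882, mR=-306/10441; mL+mR=-6543/20882 → advance -1; mR−mL=27/106 → turn +1·90°

0 18/85 18/101 -2583/8585 144/8585 -7 -2 W
1 9/26 45/194 -2331/5044 72/1261 -6 -2 S
2 18/73 90/277 -8271/20221 -792/20221 -6 -1 E
3 9/53 45/197 -5931/20882 -306/10441 -7 -1 N
final -7 -2 W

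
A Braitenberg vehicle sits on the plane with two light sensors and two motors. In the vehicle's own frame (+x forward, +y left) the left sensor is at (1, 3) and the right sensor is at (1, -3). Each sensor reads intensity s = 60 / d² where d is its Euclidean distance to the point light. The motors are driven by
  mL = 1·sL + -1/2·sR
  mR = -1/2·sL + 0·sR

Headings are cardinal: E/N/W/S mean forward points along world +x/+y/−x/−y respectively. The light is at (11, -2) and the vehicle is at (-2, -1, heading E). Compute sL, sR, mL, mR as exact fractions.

3/8 15/37 51/296 -3/16

left sensor world pos  = (-1, 2); dL² = 160
right sensor world pos = (-1, -4); dR² = 148
sL = 60/160 = 3/8
sR = 60/148 = 15/37
mL = 1·sL + -1/2·sR = 51/296
mR = -1/2·sL + 0·sR = -3/16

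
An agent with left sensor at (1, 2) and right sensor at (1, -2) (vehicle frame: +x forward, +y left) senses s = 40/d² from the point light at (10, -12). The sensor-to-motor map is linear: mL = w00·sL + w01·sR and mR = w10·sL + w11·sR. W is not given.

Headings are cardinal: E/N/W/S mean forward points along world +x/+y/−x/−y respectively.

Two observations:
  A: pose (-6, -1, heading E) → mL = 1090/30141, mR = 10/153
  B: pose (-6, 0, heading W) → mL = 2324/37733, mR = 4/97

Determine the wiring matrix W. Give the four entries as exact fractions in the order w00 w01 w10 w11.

1 -1/2 0 1/2

obs A: pose=(-6,-1,E) → sL=20/197, sR=20/153, mL=1090/30141, mR=10/153
obs B: pose=(-6,0,W) → sL=40/389, sR=8/97, mL=2324/37733, mR=4/97
sensor matrix S = [[20/197, 20/153], [40/389, 8/97]]; det S = -5764480/1137310353
solve [mL_A; mL_B] = S·[w00; w01] and [mR_A; mR_B] = S·[w10; w11]:
  w00 = 1, w01 = -1/2, w10 = 0, w11 = 1/2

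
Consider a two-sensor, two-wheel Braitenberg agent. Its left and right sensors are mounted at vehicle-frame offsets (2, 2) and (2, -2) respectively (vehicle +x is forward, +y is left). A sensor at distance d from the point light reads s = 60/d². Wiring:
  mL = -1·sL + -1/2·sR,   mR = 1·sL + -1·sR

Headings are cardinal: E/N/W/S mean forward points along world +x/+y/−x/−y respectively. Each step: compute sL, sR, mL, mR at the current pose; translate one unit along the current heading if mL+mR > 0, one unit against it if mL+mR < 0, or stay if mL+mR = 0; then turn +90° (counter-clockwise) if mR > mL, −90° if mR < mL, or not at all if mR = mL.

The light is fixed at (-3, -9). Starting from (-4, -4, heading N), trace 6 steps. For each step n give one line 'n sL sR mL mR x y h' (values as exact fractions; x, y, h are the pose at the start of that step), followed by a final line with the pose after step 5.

0 30/29 6/5 -237/145 -24/145 -4 -4 N
1 60/13 4/3 -206/39 128/39 -4 -5 W
2 15/2 15/2 -45/4 0 -3 -5 S
3 60/53 60/13 -2370/689 -2400/689 -3 -4 E
4 6 10/3 -23/3 8/3 -4 -4 S
5 12/13 60/17 -594/221 -576/221 -4 -3 E
final -5 -3 N

n=0: pose=(-4,-4,N); sL=30/29, sR=6/5; mL=-237/145, mR=-24/145; mL+mR=-9/5 → advance -1; mR−mL=213/145 → turn +1·90°
n=1: pose=(-4,-5,W); sL=60/13, sR=4/3; mL=-206/39, mR=128/39; mL+mR=-2 → advance -1; mR−mL=334/39 → turn +1·90°
n=2: pose=(-3,-5,S); sL=15/2, sR=15/2; mL=-45/4, mR=0; mL+mR=-45/4 → advance -1; mR−mL=45/4 → turn +1·90°
n=3: pose=(-3,-4,E); sL=60/53, sR=60/13; mL=-2370/689, mR=-2400/689; mL+mR=-90/13 → advance -1; mR−mL=-30/689 → turn -1·90°
n=4: pose=(-4,-4,S); sL=6, sR=10/3; mL=-23/3, mR=8/3; mL+mR=-5 → advance -1; mR−mL=31/3 → turn +1·90°
n=5: pose=(-4,-3,E); sL=12/13, sR=60/17; mL=-594/221, mR=-576/221; mL+mR=-90/17 → advance -1; mR−mL=18/221 → turn +1·90°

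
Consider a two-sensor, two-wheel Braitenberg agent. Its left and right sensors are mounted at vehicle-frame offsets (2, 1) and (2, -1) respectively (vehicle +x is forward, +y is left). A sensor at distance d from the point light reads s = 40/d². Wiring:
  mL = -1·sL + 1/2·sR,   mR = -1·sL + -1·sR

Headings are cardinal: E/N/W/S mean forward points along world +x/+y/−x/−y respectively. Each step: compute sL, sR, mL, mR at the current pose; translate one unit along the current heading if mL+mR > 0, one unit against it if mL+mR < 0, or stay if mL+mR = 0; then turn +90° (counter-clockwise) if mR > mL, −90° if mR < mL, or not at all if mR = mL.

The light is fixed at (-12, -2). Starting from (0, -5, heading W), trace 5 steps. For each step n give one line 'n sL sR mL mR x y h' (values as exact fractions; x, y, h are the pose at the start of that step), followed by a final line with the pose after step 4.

0 10/29 5/13 -115/754 -275/377 0 -5 W
1 8/29 40/197 -996/5713 -2736/5713 1 -5 N
2 20/117 4/25 -266/2925 -968/2925 1 -6 E
3 8/41 40/157 -436/6437 -2896/6437 0 -6 S
4 10/29 5/13 -115/754 -275/377 0 -5 W
final 1 -5 N

n=0: pose=(0,-5,W); sL=10/29, sR=5/13; mL=-115/754, mR=-275/377; mL+mR=-665/754 → advance -1; mR−mL=-15/26 → turn -1·90°
n=1: pose=(1,-5,N); sL=8/29, sR=40/197; mL=-996/5713, mR=-2736/5713; mL+mR=-3732/5713 → advance -1; mR−mL=-60/197 → turn -1·90°
n=2: pose=(1,-6,E); sL=20/117, sR=4/25; mL=-266/2925, mR=-968/2925; mL+mR=-1234/2925 → advance -1; mR−mL=-6/25 → turn -1·90°
n=3: pose=(0,-6,S); sL=8/41, sR=40/157; mL=-436/6437, mR=-2896/6437; mL+mR=-3332/6437 → advance -1; mR−mL=-60/157 → turn -1·90°
n=4: pose=(0,-5,W); sL=10/29, sR=5/13; mL=-115/754, mR=-275/377; mL+mR=-665/754 → advance -1; mR−mL=-15/26 → turn -1·90°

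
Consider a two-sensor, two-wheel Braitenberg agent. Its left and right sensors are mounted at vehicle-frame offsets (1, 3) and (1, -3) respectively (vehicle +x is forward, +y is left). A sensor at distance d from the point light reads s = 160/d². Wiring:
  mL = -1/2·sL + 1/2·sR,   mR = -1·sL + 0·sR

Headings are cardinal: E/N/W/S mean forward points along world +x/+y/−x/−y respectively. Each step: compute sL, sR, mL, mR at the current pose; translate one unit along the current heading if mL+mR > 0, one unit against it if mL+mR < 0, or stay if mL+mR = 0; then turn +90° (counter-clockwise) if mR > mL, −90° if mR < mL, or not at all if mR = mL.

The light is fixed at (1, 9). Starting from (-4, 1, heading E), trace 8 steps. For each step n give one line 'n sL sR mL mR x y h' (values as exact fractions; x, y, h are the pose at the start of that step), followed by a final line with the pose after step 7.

0 160/41 160/137 -7680/5617 -160/41 -4 1 E
1 16/9 80/81 -32/81 -16/9 -5 1 S
2 160/149 32/13 1344/1937 -160/149 -5 2 W
3 8/5 4 6/5 -8/5 -4 2 N
4 160/41 160/137 -7680/5617 -160/41 -4 1 E
5 16/9 80/81 -32/81 -16/9 -5 1 S
6 160/149 32/13 1344/1937 -160/149 -5 2 W
7 8/5 4 6/5 -8/5 -4 2 N
final -4 1 E

n=0: pose=(-4,1,E); sL=160/41, sR=160/137; mL=-7680/5617, mR=-160/41; mL+mR=-29600/5617 → advance -1; mR−mL=-14240/5617 → turn -1·90°
n=1: pose=(-5,1,S); sL=16/9, sR=80/81; mL=-32/81, mR=-16/9; mL+mR=-176/81 → advance -1; mR−mL=-112/81 → turn -1·90°
n=2: pose=(-5,2,W); sL=160/149, sR=32/13; mL=1344/1937, mR=-160/149; mL+mR=-736/1937 → advance -1; mR−mL=-3424/1937 → turn -1·90°
n=3: pose=(-4,2,N); sL=8/5, sR=4; mL=6/5, mR=-8/5; mL+mR=-2/5 → advance -1; mR−mL=-14/5 → turn -1·90°
n=4: pose=(-4,1,E); sL=160/41, sR=160/137; mL=-7680/5617, mR=-160/41; mL+mR=-29600/5617 → advance -1; mR−mL=-14240/5617 → turn -1·90°
n=5: pose=(-5,1,S); sL=16/9, sR=80/81; mL=-32/81, mR=-16/9; mL+mR=-176/81 → advance -1; mR−mL=-112/81 → turn -1·90°
n=6: pose=(-5,2,W); sL=160/149, sR=32/13; mL=1344/1937, mR=-160/149; mL+mR=-736/1937 → advance -1; mR−mL=-3424/1937 → turn -1·90°
n=7: pose=(-4,2,N); sL=8/5, sR=4; mL=6/5, mR=-8/5; mL+mR=-2/5 → advance -1; mR−mL=-14/5 → turn -1·90°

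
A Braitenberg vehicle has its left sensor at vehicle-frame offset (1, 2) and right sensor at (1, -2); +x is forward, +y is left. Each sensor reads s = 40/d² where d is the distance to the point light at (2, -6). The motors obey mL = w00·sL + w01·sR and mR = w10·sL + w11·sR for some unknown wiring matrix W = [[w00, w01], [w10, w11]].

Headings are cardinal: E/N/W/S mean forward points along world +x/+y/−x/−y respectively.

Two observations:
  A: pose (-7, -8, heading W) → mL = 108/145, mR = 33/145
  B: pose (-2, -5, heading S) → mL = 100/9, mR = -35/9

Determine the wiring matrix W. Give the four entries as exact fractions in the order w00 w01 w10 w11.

1 1 -1/2 1

obs A: pose=(-7,-8,W) → sL=10/29, sR=2/5, mL=108/145, mR=33/145
obs B: pose=(-2,-5,S) → sL=10, sR=10/9, mL=100/9, mR=-35/9
sensor matrix S = [[10/29, 2/5], [10, 10/9]]; det S = -944/261
solve [mL_A; mL_B] = S·[w00; w01] and [mR_A; mR_B] = S·[w10; w11]:
  w00 = 1, w01 = 1, w10 = -1/2, w11 = 1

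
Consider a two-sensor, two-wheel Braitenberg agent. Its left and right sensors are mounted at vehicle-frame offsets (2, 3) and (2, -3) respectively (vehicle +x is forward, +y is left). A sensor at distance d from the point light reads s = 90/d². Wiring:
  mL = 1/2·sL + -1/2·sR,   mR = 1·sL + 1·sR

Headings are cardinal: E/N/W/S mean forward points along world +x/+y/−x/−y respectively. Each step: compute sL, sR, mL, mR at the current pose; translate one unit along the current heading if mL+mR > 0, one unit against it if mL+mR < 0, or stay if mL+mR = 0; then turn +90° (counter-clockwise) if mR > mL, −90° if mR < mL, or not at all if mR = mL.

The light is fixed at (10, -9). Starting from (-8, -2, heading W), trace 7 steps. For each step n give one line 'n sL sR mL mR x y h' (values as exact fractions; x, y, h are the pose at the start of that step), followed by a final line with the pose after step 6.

n=0: pose=(-8,-2,W); sL=45/208, sR=9/50; mL=189/10400, mR=2061/5200; mL+mR=4311/10400 → advance +1; mR−mL=3933/10400 → turn +1·90°
n=1: pose=(-9,-2,S); sL=90/281, sR=90/509; mL=10260/143029, mR=71100/143029; mL+mR=81360/143029 → advance +1; mR−mL=60840/143029 → turn +1·90°
n=2: pose=(-9,-3,E); sL=9/37, sR=45/149; mL=-162/5513, mR=3006/5513; mL+mR=2844/5513 → advance +1; mR−mL=3168/5513 → turn +1·90°
n=3: pose=(-8,-3,N); sL=18/101, sR=90/289; mL=-1944/29189, mR=14292/29189; mL+mR=12348/29189 → advance +1; mR−mL=16236/29189 → turn +1·90°
n=4: pose=(-8,-2,W); sL=45/208, sR=9/50; mL=189/10400, mR=2061/5200; mL+mR=4311/10400 → advance +1; mR−mL=3933/10400 → turn +1·90°
n=5: pose=(-9,-2,S); sL=90/281, sR=90/509; mL=10260/143029, mR=71100/143029; mL+mR=81360/143029 → advance +1; mR−mL=60840/143029 → turn +1·90°
n=6: pose=(-9,-3,E); sL=9/37, sR=45/149; mL=-162/5513, mR=3006/5513; mL+mR=2844/5513 → advance +1; mR−mL=3168/5513 → turn +1·90°

0 45/208 9/50 189/10400 2061/5200 -8 -2 W
1 90/281 90/509 10260/143029 71100/143029 -9 -2 S
2 9/37 45/149 -162/5513 3006/5513 -9 -3 E
3 18/101 90/289 -1944/29189 14292/29189 -8 -3 N
4 45/208 9/50 189/10400 2061/5200 -8 -2 W
5 90/281 90/509 10260/143029 71100/143029 -9 -2 S
6 9/37 45/149 -162/5513 3006/5513 -9 -3 E
final -8 -3 N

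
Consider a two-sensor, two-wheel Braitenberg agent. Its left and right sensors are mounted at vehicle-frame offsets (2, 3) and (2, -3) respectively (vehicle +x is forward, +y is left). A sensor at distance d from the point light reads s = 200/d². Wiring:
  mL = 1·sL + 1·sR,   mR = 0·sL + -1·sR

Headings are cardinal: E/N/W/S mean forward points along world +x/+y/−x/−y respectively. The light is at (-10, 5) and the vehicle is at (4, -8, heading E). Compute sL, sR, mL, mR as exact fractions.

50/89 25/64 5425/5696 -25/64

left sensor world pos  = (6, -5); dL² = 356
right sensor world pos = (6, -11); dR² = 512
sL = 200/356 = 50/89
sR = 200/512 = 25/64
mL = 1·sL + 1·sR = 5425/5696
mR = 0·sL + -1·sR = -25/64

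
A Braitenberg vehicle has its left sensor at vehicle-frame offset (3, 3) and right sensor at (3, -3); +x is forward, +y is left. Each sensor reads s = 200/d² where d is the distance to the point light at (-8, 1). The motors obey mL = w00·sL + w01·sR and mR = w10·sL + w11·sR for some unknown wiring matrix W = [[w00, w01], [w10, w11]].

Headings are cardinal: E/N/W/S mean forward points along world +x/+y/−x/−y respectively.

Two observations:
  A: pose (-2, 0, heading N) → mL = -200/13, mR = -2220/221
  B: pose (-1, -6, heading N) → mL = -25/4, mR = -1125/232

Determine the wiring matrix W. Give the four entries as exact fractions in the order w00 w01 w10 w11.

obs A: pose=(-2,0,N) → sL=200/13, sR=40/17, mL=-200/13, mR=-2220/221
obs B: pose=(-1,-6,N) → sL=25/4, sR=50/29, mL=-25/4, mR=-1125/232
sensor matrix S = [[200/13, 40/17], [25/4, 50/29]]; det S = 75750/6409
solve [mL_A; mL_B] = S·[w00; w01] and [mR_A; mR_B] = S·[w10; w11]:
  w00 = -1, w01 = 0, w10 = -1/2, w11 = -1

-1 0 -1/2 -1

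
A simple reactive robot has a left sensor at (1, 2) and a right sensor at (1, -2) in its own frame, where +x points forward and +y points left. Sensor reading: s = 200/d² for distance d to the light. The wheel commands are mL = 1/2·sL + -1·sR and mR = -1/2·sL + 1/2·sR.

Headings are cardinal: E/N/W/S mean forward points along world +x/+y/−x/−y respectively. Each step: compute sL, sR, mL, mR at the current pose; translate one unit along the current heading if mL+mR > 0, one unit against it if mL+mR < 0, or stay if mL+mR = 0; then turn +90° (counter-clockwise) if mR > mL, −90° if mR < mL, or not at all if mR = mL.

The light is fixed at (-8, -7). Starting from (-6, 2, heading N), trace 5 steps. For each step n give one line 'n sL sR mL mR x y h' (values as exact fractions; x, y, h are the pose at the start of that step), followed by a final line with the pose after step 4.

0 2 50/29 -21/29 -4/29 -6 2 N
1 200/37 200/101 2700/3737 -6400/3737 -6 1 W
2 100/41 100/53 -1450/2173 -600/2173 -5 1 N
3 200/29 40/17 540/493 -1120/493 -5 0 W
4 50/17 2 -9/17 -8/17 -4 0 N
final -4 -1 W

n=0: pose=(-6,2,N); sL=2, sR=50/29; mL=-21/29, mR=-4/29; mL+mR=-25/29 → advance -1; mR−mL=17/29 → turn +1·90°
n=1: pose=(-6,1,W); sL=200/37, sR=200/101; mL=2700/3737, mR=-6400/3737; mL+mR=-100/101 → advance -1; mR−mL=-9100/3737 → turn -1·90°
n=2: pose=(-5,1,N); sL=100/41, sR=100/53; mL=-1450/2173, mR=-600/2173; mL+mR=-50/53 → advance -1; mR−mL=850/2173 → turn +1·90°
n=3: pose=(-5,0,W); sL=200/29, sR=40/17; mL=540/493, mR=-1120/493; mL+mR=-20/17 → advance -1; mR−mL=-1660/493 → turn -1·90°
n=4: pose=(-4,0,N); sL=50/17, sR=2; mL=-9/17, mR=-8/17; mL+mR=-1 → advance -1; mR−mL=1/17 → turn +1·90°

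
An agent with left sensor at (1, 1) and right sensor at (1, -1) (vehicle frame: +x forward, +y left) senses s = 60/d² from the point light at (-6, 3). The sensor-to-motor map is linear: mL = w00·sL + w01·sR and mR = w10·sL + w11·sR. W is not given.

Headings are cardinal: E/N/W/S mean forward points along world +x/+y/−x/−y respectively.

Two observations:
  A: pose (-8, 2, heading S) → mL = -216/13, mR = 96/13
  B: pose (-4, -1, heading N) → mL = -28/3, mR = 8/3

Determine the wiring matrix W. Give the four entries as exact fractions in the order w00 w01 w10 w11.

-1 -1 1 -1

obs A: pose=(-8,2,S) → sL=12, sR=60/13, mL=-216/13, mR=96/13
obs B: pose=(-4,-1,N) → sL=6, sR=10/3, mL=-28/3, mR=8/3
sensor matrix S = [[12, 60/13], [6, 10/3]]; det S = 160/13
solve [mL_A; mL_B] = S·[w00; w01] and [mR_A; mR_B] = S·[w10; w11]:
  w00 = -1, w01 = -1, w10 = 1, w11 = -1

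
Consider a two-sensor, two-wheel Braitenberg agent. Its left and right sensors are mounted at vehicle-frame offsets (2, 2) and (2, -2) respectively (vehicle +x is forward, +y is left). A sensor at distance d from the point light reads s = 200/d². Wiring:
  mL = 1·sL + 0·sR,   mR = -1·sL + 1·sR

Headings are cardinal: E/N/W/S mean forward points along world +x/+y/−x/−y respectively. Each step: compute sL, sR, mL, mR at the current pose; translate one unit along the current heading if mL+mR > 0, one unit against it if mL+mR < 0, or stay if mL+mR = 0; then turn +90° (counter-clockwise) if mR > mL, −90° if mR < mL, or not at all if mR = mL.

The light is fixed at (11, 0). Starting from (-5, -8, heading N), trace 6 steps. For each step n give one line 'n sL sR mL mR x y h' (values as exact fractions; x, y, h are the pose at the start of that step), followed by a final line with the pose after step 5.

0 5/9 25/29 5/9 80/261 -5 -8 N
1 200/221 200/277 200/221 -11200/61217 -5 -7 E
2 4/5 20/37 4/5 -48/185 -4 -7 S
3 200/389 8/13 200/389 512/5057 -4 -8 W
4 5/9 25/29 5/9 80/261 -5 -8 N
5 200/221 200/277 200/221 -11200/61217 -5 -7 E
final -4 -7 S

n=0: pose=(-5,-8,N); sL=5/9, sR=25/29; mL=5/9, mR=80/261; mL+mR=25/29 → advance +1; mR−mL=-65/261 → turn -1·90°
n=1: pose=(-5,-7,E); sL=200/221, sR=200/277; mL=200/221, mR=-11200/61217; mL+mR=200/277 → advance +1; mR−mL=-66600/61217 → turn -1·90°
n=2: pose=(-4,-7,S); sL=4/5, sR=20/37; mL=4/5, mR=-48/185; mL+mR=20/37 → advance +1; mR−mL=-196/185 → turn -1·90°
n=3: pose=(-4,-8,W); sL=200/389, sR=8/13; mL=200/389, mR=512/5057; mL+mR=8/13 → advance +1; mR−mL=-2088/5057 → turn -1·90°
n=4: pose=(-5,-8,N); sL=5/9, sR=25/29; mL=5/9, mR=80/261; mL+mR=25/29 → advance +1; mR−mL=-65/261 → turn -1·90°
n=5: pose=(-5,-7,E); sL=200/221, sR=200/277; mL=200/221, mR=-11200/61217; mL+mR=200/277 → advance +1; mR−mL=-66600/61217 → turn -1·90°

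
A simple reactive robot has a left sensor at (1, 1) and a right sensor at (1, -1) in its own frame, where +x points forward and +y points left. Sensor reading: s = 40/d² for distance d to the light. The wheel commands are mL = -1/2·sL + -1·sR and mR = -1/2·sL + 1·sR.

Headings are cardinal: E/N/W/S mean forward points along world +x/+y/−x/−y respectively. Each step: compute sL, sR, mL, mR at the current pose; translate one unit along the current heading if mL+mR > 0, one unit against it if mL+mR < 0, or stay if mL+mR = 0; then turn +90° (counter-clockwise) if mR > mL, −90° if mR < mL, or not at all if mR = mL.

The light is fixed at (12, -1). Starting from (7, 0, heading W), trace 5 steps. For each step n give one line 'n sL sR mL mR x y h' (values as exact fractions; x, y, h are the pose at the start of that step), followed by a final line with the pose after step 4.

0 10/9 1 -14/9 4/9 7 0 W
1 40/9 8/5 -172/45 -28/45 8 0 S
2 20/9 4 -46/9 26/9 8 1 E
3 8/9 8/5 -92/45 52/45 7 1 N
4 10/9 1 -14/9 4/9 7 0 W
final 8 0 S

n=0: pose=(7,0,W); sL=10/9, sR=1; mL=-14/9, mR=4/9; mL+mR=-10/9 → advance -1; mR−mL=2 → turn +1·90°
n=1: pose=(8,0,S); sL=40/9, sR=8/5; mL=-172/45, mR=-28/45; mL+mR=-40/9 → advance -1; mR−mL=16/5 → turn +1·90°
n=2: pose=(8,1,E); sL=20/9, sR=4; mL=-46/9, mR=26/9; mL+mR=-20/9 → advance -1; mR−mL=8 → turn +1·90°
n=3: pose=(7,1,N); sL=8/9, sR=8/5; mL=-92/45, mR=52/45; mL+mR=-8/9 → advance -1; mR−mL=16/5 → turn +1·90°
n=4: pose=(7,0,W); sL=10/9, sR=1; mL=-14/9, mR=4/9; mL+mR=-10/9 → advance -1; mR−mL=2 → turn +1·90°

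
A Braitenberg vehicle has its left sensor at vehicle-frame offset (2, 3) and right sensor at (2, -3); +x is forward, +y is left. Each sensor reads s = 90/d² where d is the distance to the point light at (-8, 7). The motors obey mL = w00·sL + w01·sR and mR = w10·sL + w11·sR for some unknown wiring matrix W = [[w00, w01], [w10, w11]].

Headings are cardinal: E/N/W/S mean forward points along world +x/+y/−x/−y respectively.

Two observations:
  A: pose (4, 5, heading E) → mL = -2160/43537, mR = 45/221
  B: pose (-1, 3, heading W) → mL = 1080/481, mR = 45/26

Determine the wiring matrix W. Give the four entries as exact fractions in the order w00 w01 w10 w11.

-1 1 0 1/2

obs A: pose=(4,5,E) → sL=90/197, sR=90/221, mL=-2160/43537, mR=45/221
obs B: pose=(-1,3,W) → sL=45/37, sR=45/13, mL=1080/481, mR=45/26
sensor matrix S = [[90/197, 90/221], [45/37, 45/13]]; det S = 1749600/1610869
solve [mL_A; mL_B] = S·[w00; w01] and [mR_A; mR_B] = S·[w10; w11]:
  w00 = -1, w01 = 1, w10 = 0, w11 = 1/2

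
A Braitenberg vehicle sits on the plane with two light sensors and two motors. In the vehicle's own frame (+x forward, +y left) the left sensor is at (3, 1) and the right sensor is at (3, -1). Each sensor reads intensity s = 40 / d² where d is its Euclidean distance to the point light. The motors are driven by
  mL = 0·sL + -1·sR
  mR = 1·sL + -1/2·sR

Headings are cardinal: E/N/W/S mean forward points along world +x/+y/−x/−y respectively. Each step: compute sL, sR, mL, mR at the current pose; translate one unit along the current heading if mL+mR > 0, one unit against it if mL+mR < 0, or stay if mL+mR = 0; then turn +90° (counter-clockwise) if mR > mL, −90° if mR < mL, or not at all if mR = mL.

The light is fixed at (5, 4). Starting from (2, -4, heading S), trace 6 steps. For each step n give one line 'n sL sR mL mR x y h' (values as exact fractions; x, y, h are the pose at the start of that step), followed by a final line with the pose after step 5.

0 8/25 40/137 -40/137 596/3425 2 -4 S
1 10/9 5/8 -5/8 115/144 2 -3 E
2 8/5 40/17 -40/17 36/85 3 -3 N
3 20/53 20/37 -20/37 210/1961 3 -4 W
4 40/121 8/25 -8/25 516/3025 4 -4 S
5 1 10/17 -10/17 12/17 4 -3 E
final 5 -3 N

n=0: pose=(2,-4,S); sL=8/25, sR=40/137; mL=-40/137, mR=596/3425; mL+mR=-404/3425 → advance -1; mR−mL=1596/3425 → turn +1·90°
n=1: pose=(2,-3,E); sL=10/9, sR=5/8; mL=-5/8, mR=115/144; mL+mR=25/144 → advance +1; mR−mL=205/144 → turn +1·90°
n=2: pose=(3,-3,N); sL=8/5, sR=40/17; mL=-40/17, mR=36/85; mL+mR=-164/85 → advance -1; mR−mL=236/85 → turn +1·90°
n=3: pose=(3,-4,W); sL=20/53, sR=20/37; mL=-20/37, mR=210/1961; mL+mR=-850/1961 → advance -1; mR−mL=1270/1961 → turn +1·90°
n=4: pose=(4,-4,S); sL=40/121, sR=8/25; mL=-8/25, mR=516/3025; mL+mR=-452/3025 → advance -1; mR−mL=1484/3025 → turn +1·90°
n=5: pose=(4,-3,E); sL=1, sR=10/17; mL=-10/17, mR=12/17; mL+mR=2/17 → advance +1; mR−mL=22/17 → turn +1·90°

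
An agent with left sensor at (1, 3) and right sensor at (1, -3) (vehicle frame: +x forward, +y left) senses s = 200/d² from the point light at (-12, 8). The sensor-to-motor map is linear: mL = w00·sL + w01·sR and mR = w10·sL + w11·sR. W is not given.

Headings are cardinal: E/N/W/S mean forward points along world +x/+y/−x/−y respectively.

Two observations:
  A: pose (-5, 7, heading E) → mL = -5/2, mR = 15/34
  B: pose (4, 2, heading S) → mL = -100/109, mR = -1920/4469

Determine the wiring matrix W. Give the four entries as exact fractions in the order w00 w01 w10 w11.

0 -1 1 -1

obs A: pose=(-5,7,E) → sL=50/17, sR=5/2, mL=-5/2, mR=15/34
obs B: pose=(4,2,S) → sL=20/41, sR=100/109, mL=-100/109, mR=-1920/4469
sensor matrix S = [[50/17, 5/2], [20/41, 100/109]]; det S = 112350/75973
solve [mL_A; mL_B] = S·[w00; w01] and [mR_A; mR_B] = S·[w10; w11]:
  w00 = 0, w01 = -1, w10 = 1, w11 = -1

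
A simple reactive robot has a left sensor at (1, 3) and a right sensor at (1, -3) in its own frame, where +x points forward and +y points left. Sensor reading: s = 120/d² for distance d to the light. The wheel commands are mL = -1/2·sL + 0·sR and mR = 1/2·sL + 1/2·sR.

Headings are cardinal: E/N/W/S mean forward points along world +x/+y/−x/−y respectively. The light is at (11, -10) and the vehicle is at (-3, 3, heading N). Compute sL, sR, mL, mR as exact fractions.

24/97 120/317 -12/97 9624/30749

left sensor world pos  = (-6, 4); dL² = 485
right sensor world pos = (0, 4); dR² = 317
sL = 120/485 = 24/97
sR = 120/317 = 120/317
mL = -1/2·sL + 0·sR = -12/97
mR = 1/2·sL + 1/2·sR = 9624/30749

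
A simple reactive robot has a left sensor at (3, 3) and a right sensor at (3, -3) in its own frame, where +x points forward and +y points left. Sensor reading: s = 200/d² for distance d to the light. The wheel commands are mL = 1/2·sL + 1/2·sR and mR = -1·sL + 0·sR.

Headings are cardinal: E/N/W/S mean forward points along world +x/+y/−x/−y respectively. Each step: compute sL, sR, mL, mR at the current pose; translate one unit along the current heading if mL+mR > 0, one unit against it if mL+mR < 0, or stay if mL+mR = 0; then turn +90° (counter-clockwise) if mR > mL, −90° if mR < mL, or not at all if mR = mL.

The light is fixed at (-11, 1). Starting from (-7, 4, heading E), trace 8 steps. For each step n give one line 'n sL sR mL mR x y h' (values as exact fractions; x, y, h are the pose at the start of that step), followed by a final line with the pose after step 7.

n=0: pose=(-7,4,E); sL=40/17, sR=200/49; mL=2680/833, mR=-40/17; mL+mR=720/833 → advance +1; mR−mL=-4640/833 → turn -1·90°
n=1: pose=(-6,4,S); sL=25/8, sR=50; mL=425/16, mR=-25/8; mL+mR=375/16 → advance +1; mR−mL=-475/16 → turn -1·90°
n=2: pose=(-6,3,W); sL=40, sR=200/29; mL=680/29, mR=-40; mL+mR=-480/29 → advance -1; mR−mL=-1840/29 → turn -1·90°
n=3: pose=(-5,3,N); sL=100/17, sR=100/53; mL=3500/901, mR=-100/17; mL+mR=-1800/901 → advance -1; mR−mL=-8800/901 → turn -1·90°
n=4: pose=(-5,2,E); sL=200/97, sR=40/17; mL=3640/1649, mR=-200/97; mL+mR=240/1649 → advance +1; mR−mL=-7040/1649 → turn -1·90°
n=5: pose=(-4,2,S); sL=25/13, sR=10; mL=155/26, mR=-25/13; mL+mR=105/26 → advance +1; mR−mL=-205/26 → turn -1·90°
n=6: pose=(-4,1,W); sL=8, sR=8; mL=8, mR=-8; mL+mR=0 → advance +0; mR−mL=-16 → turn -1·90°
n=7: pose=(-4,1,N); sL=8, sR=200/109; mL=536/109, mR=-8; mL+mR=-336/109 → advance -1; mR−mL=-1408/109 → turn -1·90°

0 40/17 200/49 2680/833 -40/17 -7 4 E
1 25/8 50 425/16 -25/8 -6 4 S
2 40 200/29 680/29 -40 -6 3 W
3 100/17 100/53 3500/901 -100/17 -5 3 N
4 200/97 40/17 3640/1649 -200/97 -5 2 E
5 25/13 10 155/26 -25/13 -4 2 S
6 8 8 8 -8 -4 1 W
7 8 200/109 536/109 -8 -4 1 N
final -4 0 E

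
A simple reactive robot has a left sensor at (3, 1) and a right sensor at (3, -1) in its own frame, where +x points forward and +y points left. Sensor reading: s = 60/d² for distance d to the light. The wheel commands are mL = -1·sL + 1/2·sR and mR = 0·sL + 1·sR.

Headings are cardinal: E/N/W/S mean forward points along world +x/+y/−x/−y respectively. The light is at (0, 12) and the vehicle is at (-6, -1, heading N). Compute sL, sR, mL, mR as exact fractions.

60/149 12/25 -606/3725 12/25

left sensor world pos  = (-7, 2); dL² = 149
right sensor world pos = (-5, 2); dR² = 125
sL = 60/149 = 60/149
sR = 60/125 = 12/25
mL = -1·sL + 1/2·sR = -606/3725
mR = 0·sL + 1·sR = 12/25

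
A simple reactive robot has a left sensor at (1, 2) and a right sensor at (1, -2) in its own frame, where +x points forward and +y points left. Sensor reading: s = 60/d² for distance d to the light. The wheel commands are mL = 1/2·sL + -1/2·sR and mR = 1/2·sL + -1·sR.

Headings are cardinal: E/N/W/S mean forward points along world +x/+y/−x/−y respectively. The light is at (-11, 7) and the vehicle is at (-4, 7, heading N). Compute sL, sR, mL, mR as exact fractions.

30/13 30/41 420/533 225/533

left sensor world pos  = (-6, 8); dL² = 26
right sensor world pos = (-2, 8); dR² = 82
sL = 60/26 = 30/13
sR = 60/82 = 30/41
mL = 1/2·sL + -1/2·sR = 420/533
mR = 1/2·sL + -1·sR = 225/533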